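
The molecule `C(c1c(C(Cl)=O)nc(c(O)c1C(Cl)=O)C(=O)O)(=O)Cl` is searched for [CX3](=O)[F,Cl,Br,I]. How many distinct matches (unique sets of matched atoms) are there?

3

[CX3](=O)[F,Cl,Br,I] is the SMARTS for an acyl halide: a carbonyl carbon bonded to a halogen.
The molecule carries 3 separate instances of an acyl chloride (-C(=O)Cl) meeting every constraint; each maps to a distinct set of atoms, giving 3 matches.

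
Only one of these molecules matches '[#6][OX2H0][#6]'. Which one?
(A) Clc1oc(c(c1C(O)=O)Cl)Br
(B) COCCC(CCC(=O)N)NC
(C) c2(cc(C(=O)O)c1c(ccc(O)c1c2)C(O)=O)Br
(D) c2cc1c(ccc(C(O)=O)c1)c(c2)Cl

B

[#6][OX2H0][#6] describes an aliphatic oxygen bridging two carbons with no H on the oxygen (an ether).
(A) has a carboxylic acid group (-C(=O)OH) but the -OH oxygen has H1; the =O is OX1, not OX2.
(B) contains a methoxy ether (-OCH3), which satisfies every atom and bond constraint.
(C) has a carboxylic acid group (-C(=O)OH) but the -OH oxygen has H1; the =O is OX1, not OX2.
(D) has a carboxylic acid group (-C(=O)OH) but the -OH oxygen has H1; the =O is OX1, not OX2.
So the answer is (B).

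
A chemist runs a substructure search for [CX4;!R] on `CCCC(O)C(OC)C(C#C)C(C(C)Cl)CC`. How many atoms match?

12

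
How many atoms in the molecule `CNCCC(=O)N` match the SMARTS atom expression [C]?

4

Check the 7 heavy atoms by environment: 4× C → match; 2× N → no; 1× O → no.
That gives 4 matching atoms.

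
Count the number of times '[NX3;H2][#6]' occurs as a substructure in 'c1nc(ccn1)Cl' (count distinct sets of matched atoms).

[NX3;H2][#6] is the SMARTS for a primary amine: a trivalent nitrogen with two H attached to carbon.
No fragment in the molecule satisfies every constraint, giving 0 matches.

0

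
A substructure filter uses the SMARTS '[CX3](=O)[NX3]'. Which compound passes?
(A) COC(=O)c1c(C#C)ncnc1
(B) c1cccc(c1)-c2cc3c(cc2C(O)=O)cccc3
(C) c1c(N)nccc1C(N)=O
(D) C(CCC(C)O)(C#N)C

C

[CX3](=O)[NX3] describes a carbonyl carbon bonded to a trivalent nitrogen (an amide).
(A) has a methyl-ester group (-C(=O)OCH3) but the carbonyl is bonded to O, not to an NX3 nitrogen.
(B) has a carboxylic acid group (-C(=O)OH) but the carbonyl is bonded to O, not to an NX3 nitrogen.
(C) contains a primary amide (-C(=O)NH2), which satisfies every atom and bond constraint.
(D) has a nitrile (-C#N) but the nitrile N is NX1 (triple-bonded), not NX3.
So the answer is (C).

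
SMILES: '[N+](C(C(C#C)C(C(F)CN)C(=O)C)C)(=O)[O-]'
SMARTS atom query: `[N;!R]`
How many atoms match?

2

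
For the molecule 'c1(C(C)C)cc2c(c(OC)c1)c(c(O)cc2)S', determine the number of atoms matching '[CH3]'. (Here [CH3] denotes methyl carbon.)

The query [CH3] means: aliphatic carbon with exactly three hydrogens.
Check the 17 heavy atoms by environment: 6× c (aromatic, H0) → no; 4× c (aromatic, H1) → no; 1× O (H0) → no; 3× C (H3) → match; 1× O (H1) → no; 1× S (H1) → no; 1× C (H1) → no.
That gives 3 matching atoms.

3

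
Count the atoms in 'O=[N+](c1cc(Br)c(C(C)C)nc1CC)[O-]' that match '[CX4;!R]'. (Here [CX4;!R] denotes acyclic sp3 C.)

5

The query [CX4;!R] means: aliphatic carbon with four total connections, not in a ring.
Check the 15 heavy atoms by environment: 1× n (aromatic, X2, in 6-ring) → no; 5× c (aromatic, X3, in 6-ring) → no; 5× C (X4, acyclic) → match; 1× Br (X1, acyclic) → no; 1× N (charge +1, X3, acyclic) → no; 1× O (charge -1, X1, acyclic) → no; 1× O (X1, acyclic) → no.
That gives 5 matching atoms.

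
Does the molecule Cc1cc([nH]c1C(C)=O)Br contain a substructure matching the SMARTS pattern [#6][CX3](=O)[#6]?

The pattern [#6][CX3](=O)[#6] describes a carbonyl carbon (no H) flanked by two carbons — a ketone.
The molecule carries an acetyl/ketone group (-C(=O)CH3), whose atoms satisfy every constraint of the query, so the pattern matches.

Yes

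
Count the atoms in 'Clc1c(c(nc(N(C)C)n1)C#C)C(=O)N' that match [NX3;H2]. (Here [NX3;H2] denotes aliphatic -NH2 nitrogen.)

1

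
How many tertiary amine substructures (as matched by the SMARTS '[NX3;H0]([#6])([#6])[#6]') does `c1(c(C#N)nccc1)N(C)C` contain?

1

[NX3;H0]([#6])([#6])[#6] is the SMARTS for a tertiary amine: a trivalent nitrogen with no H, bonded to three carbons.
Exactly one fragment in the molecule meets all constraints, giving 1 match.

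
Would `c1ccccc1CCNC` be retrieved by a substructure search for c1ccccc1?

The pattern c1ccccc1 describes six aromatic carbons in a ring — a benzene ring.
The molecule carries a phenyl ring, whose atoms satisfy every constraint of the query, so the pattern matches.

Yes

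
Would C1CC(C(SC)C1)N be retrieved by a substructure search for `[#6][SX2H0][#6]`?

Yes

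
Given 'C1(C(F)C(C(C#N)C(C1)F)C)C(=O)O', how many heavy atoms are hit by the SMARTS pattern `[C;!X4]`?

The query [C;!X4] means: aliphatic carbon that does not have four total connections.
Check the 14 heavy atoms by environment: 7× C (X4) → no; 2× F (X1) → no; 1× C (X3) → match; 1× O (X1) → no; 1× O (X2) → no; 1× C (X2) → match; 1× N (X1) → no.
Summing the matching environments: 1 + 1 = 2 matching atoms.

2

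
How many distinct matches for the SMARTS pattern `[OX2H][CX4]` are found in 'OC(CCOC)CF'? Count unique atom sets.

[OX2H][CX4] is the SMARTS for an aliphatic alcohol: a hydroxyl oxygen bound to an sp3 (X4) carbon.
Exactly one fragment in the molecule meets all constraints, giving 1 match.

1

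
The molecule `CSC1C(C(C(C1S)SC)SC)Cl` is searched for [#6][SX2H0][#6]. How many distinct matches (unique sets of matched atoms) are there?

3

[#6][SX2H0][#6] is the SMARTS for a thioether: an aliphatic sulfur bridging two carbons with no H on the sulfur.
The molecule carries 3 separate instances of a methylthio ether (-SCH3) meeting every constraint; each maps to a distinct set of atoms, giving 3 matches.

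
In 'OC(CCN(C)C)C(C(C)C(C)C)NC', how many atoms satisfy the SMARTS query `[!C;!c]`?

3

Check the 15 heavy atoms by environment: 12× C → no; 2× N → match; 1× O → match.
Summing the matching environments: 2 + 1 = 3 matching atoms.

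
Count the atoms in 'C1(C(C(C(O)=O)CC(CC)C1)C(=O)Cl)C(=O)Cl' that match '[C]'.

11

Check the 17 heavy atoms by environment: 11× C → match; 4× O → no; 2× Cl → no.
That gives 11 matching atoms.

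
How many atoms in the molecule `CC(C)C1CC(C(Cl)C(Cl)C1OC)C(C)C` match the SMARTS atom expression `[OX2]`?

1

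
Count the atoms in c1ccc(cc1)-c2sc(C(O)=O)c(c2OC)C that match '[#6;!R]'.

3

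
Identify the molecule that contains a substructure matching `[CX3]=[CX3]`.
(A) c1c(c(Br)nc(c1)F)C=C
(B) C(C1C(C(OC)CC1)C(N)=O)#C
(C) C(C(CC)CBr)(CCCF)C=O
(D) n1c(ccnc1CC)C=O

A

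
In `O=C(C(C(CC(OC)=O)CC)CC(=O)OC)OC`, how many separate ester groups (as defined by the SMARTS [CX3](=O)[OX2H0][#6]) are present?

3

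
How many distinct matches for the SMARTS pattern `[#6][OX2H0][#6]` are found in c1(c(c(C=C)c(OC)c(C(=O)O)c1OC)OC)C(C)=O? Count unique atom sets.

[#6][OX2H0][#6] is the SMARTS for an ether: an aliphatic oxygen bridging two carbons with no H on the oxygen.
The molecule carries 3 separate instances of a methoxy ether (-OCH3) meeting every constraint; each maps to a distinct set of atoms, giving 3 matches.

3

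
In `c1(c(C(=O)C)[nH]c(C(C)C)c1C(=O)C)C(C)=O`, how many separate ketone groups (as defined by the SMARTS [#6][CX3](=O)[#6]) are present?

3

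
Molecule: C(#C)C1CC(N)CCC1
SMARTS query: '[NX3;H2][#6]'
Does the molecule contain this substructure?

Yes

The pattern [NX3;H2][#6] describes a trivalent nitrogen with two H attached to carbon — a primary amine.
The molecule carries a primary amino group (-NH2), whose atoms satisfy every constraint of the query, so the pattern matches.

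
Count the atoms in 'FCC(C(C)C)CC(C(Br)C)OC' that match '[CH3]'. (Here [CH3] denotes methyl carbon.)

4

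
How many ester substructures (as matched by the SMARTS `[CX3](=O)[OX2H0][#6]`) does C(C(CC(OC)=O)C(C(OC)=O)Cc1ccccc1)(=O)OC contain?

[CX3](=O)[OX2H0][#6] is the SMARTS for an ester: a carbonyl carbon bonded to an oxygen that is itself bonded to carbon (no H on that O).
The molecule carries 3 separate instances of a methyl-ester group (-C(=O)OCH3) meeting every constraint; each maps to a distinct set of atoms, giving 3 matches.

3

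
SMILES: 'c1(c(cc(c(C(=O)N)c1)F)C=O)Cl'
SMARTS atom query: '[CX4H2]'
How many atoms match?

0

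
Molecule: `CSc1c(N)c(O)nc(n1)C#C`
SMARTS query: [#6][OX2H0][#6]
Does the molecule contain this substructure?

The pattern [#6][OX2H0][#6] describes an aliphatic oxygen bridging two carbons with no H on the oxygen — an ether.
The closest candidate here is a hydroxyl group (-OH), but the oxygen has H1, not H0 bridging two carbons. No other fragment satisfies the full query, so there is no match.

No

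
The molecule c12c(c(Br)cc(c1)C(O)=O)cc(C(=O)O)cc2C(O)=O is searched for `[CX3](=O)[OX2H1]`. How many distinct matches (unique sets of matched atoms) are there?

3

[CX3](=O)[OX2H1] is the SMARTS for a carboxylic acid: an sp2 carbon double-bonded to O and single-bonded to an -OH oxygen.
The molecule carries 3 separate instances of a carboxylic acid group (-C(=O)OH) meeting every constraint; each maps to a distinct set of atoms, giving 3 matches.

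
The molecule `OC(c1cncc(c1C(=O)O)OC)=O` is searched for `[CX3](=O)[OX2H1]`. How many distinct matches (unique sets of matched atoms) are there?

[CX3](=O)[OX2H1] is the SMARTS for a carboxylic acid: an sp2 carbon double-bonded to O and single-bonded to an -OH oxygen.
The molecule carries 2 separate instances of a carboxylic acid group (-C(=O)OH) meeting every constraint; each maps to a distinct set of atoms, giving 2 matches.

2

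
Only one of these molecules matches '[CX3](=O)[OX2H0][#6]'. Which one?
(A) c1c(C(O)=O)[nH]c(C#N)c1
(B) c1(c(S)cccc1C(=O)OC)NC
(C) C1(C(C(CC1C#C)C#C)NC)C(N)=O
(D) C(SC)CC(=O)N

B

[CX3](=O)[OX2H0][#6] describes a carbonyl carbon bonded to an oxygen that is itself bonded to carbon (no H on that O) (an ester).
(A) has a carboxylic acid group (-C(=O)OH) but the singly-bonded O carries H (OX2H1, not H0).
(B) contains a methyl-ester group (-C(=O)OCH3), which satisfies every atom and bond constraint.
(C) has a primary amide (-C(=O)NH2) but the carbonyl is bonded to N, not to an O-C linkage.
(D) has a primary amide (-C(=O)NH2) but the carbonyl is bonded to N, not to an O-C linkage.
So the answer is (B).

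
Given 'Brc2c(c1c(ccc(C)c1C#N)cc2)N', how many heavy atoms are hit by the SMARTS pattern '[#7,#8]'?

2

The query [#7,#8] means: nitrogen or oxygen (comma = OR).
Check the 15 heavy atoms by environment: 10× c (aromatic) → no; 2× C → no; 2× N → match; 1× Br → no.
That gives 2 matching atoms.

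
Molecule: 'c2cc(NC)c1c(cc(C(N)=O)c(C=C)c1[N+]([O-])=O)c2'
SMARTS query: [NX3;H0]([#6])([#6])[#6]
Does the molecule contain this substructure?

No

The pattern [NX3;H0]([#6])([#6])[#6] describes a trivalent nitrogen with no H, bonded to three carbons — a tertiary amine.
The closest candidate here is a primary amide (-C(=O)NH2), but the amide nitrogen has H2 and only one carbon neighbour. No other fragment satisfies the full query, so there is no match.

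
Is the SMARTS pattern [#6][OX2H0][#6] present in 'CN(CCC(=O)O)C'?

No

The pattern [#6][OX2H0][#6] describes an aliphatic oxygen bridging two carbons with no H on the oxygen — an ether.
The closest candidate here is a carboxylic acid group (-C(=O)OH), but the -OH oxygen has H1; the =O is OX1, not OX2. No other fragment satisfies the full query, so there is no match.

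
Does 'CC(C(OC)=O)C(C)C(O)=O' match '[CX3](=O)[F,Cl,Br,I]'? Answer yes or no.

No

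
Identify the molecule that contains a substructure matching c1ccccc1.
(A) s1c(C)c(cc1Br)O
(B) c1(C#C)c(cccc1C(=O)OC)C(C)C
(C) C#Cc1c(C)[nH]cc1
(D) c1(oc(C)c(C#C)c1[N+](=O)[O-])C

c1ccccc1 describes six aromatic carbons in a ring (a benzene ring).
(A) has a methyl group (-CH3) but no six-membered all-carbon aromatic ring is present.
(B) contains the required atom environment, so the pattern matches.
(C) has a methyl group (-CH3) but no six-membered all-carbon aromatic ring is present.
(D) has a methyl group (-CH3) but no six-membered all-carbon aromatic ring is present.
So the answer is (B).

B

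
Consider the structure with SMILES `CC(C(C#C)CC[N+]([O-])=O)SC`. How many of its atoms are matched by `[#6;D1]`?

3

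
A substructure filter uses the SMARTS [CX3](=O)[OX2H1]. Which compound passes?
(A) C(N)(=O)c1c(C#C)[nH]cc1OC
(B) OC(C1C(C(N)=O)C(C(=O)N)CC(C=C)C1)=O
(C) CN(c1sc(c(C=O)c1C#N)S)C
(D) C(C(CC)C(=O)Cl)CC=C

B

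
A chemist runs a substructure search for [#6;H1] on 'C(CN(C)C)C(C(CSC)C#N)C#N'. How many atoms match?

2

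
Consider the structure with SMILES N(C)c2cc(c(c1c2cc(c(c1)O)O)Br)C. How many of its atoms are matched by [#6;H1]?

The query [#6;H1] means: any carbon bearing exactly one hydrogen.
Check the 16 heavy atoms by environment: 7× c (aromatic, H0) → no; 3× c (aromatic, H1) → match; 2× C (H3) → no; 2× O (H1) → no; 1× Br (H0) → no; 1× N (H1) → no.
That gives 3 matching atoms.

3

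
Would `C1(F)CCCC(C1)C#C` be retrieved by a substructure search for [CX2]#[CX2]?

The pattern [CX2]#[CX2] describes a carbon-carbon triple bond — an alkyne.
The molecule carries an ethynyl group (-C#CH), whose atoms satisfy every constraint of the query, so the pattern matches.

Yes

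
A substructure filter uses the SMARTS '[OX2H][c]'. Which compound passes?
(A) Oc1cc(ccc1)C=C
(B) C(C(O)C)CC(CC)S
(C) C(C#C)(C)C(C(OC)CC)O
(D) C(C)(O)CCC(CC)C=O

A

[OX2H][c] describes a hydroxyl oxygen attached to an aromatic carbon (a phenol).
(A) contains a hydroxyl group (-OH), which satisfies every atom and bond constraint.
(B) has a hydroxyl group (-OH) but the -OH is on an aliphatic carbon, not an aromatic c.
(C) has a hydroxyl group (-OH) but the -OH is on an aliphatic carbon, not an aromatic c.
(D) has a hydroxyl group (-OH) but the -OH is on an aliphatic carbon, not an aromatic c.
So the answer is (A).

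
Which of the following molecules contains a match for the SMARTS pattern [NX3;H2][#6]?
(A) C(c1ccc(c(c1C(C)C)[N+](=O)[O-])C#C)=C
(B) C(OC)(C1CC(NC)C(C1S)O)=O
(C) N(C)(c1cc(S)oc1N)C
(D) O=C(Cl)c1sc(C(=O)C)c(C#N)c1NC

[NX3;H2][#6] describes a trivalent nitrogen with two H attached to carbon (a primary amine).
(A) has a nitro group (-[N+](=O)[O-]) but the nitrogen is [N+] with no H, not NX3H2.
(B) has an N-methylamino group (-NHCH3) but the nitrogen bears two carbons and only one H (H1), not H2.
(C) contains a primary amino group (-NH2), which satisfies every atom and bond constraint.
(D) has an N-methylamino group (-NHCH3) but the nitrogen bears two carbons and only one H (H1), not H2.
So the answer is (C).

C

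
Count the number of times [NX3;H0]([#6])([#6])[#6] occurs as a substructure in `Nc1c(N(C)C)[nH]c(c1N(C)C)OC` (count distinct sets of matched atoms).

[NX3;H0]([#6])([#6])[#6] is the SMARTS for a tertiary amine: a trivalent nitrogen with no H, bonded to three carbons.
The molecule carries 2 separate instances of a dimethylamino group (-N(CH3)2) meeting every constraint; each maps to a distinct set of atoms, giving 2 matches.

2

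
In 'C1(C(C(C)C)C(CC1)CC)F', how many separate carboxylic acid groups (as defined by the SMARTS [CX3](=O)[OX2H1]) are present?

[CX3](=O)[OX2H1] is the SMARTS for a carboxylic acid: an sp2 carbon double-bonded to O and single-bonded to an -OH oxygen.
No fragment in the molecule satisfies every constraint, giving 0 matches.

0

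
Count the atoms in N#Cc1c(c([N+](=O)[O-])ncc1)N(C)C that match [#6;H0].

4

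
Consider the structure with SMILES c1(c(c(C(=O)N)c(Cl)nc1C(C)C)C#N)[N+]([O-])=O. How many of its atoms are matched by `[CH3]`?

2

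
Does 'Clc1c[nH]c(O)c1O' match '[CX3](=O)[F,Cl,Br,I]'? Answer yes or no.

The pattern [CX3](=O)[F,Cl,Br,I] describes a carbonyl carbon bonded to a halogen — an acyl halide.
The closest candidate here is a chloro substituent, but the Cl is not on a carbonyl carbon. No other fragment satisfies the full query, so there is no match.

No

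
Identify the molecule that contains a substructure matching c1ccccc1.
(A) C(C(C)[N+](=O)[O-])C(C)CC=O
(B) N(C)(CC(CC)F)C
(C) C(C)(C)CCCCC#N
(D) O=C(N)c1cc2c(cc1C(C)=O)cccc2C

c1ccccc1 describes six aromatic carbons in a ring (a benzene ring).
(A) has a methyl group (-CH3) but no six-membered all-carbon aromatic ring is present.
(B) has a methyl group (-CH3) but no six-membered all-carbon aromatic ring is present.
(C) has a methyl group (-CH3) but no six-membered all-carbon aromatic ring is present.
(D) contains the required atom environment, so the pattern matches.
So the answer is (D).

D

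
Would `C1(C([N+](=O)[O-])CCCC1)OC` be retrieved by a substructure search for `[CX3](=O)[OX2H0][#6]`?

No

The pattern [CX3](=O)[OX2H0][#6] describes a carbonyl carbon bonded to an oxygen that is itself bonded to carbon (no H on that O) — an ester.
The closest candidate here is a methoxy ether (-OCH3), but the ether oxygen is not adjacent to a C=O carbon. No other fragment satisfies the full query, so there is no match.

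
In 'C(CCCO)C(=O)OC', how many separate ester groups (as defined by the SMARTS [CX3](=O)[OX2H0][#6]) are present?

[CX3](=O)[OX2H0][#6] is the SMARTS for an ester: a carbonyl carbon bonded to an oxygen that is itself bonded to carbon (no H on that O).
Exactly one fragment in the molecule meets all constraints, giving 1 match.

1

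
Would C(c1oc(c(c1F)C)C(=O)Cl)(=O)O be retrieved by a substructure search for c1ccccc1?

The pattern c1ccccc1 describes six aromatic carbons in a ring — a benzene ring.
The closest candidate here is a methyl group (-CH3), but no six-membered all-carbon aromatic ring is present. No other fragment satisfies the full query, so there is no match.

No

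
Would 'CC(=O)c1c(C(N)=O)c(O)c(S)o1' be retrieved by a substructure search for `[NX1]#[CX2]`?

No

The pattern [NX1]#[CX2] describes a nitrogen triple-bonded to a two-connected carbon — a nitrile.
The closest candidate here is a primary amide (-C(=O)NH2), but the nitrogen is NX3, not NX1. No other fragment satisfies the full query, so there is no match.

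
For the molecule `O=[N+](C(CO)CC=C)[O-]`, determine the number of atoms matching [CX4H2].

2

The query [CX4H2] means: sp3 carbon (X4) with exactly two hydrogens.
Check the 9 heavy atoms by environment: 2× C (H2, X4) → match; 1× C (H1, X4) → no; 1× N (charge +1, H0, X3) → no; 1× O (charge -1, H0, X1) → no; 1× O (H0, X1) → no; 1× O (H1, X2) → no; 1× C (H1, X3) → no; 1× C (H2, X3) → no.
That gives 2 matching atoms.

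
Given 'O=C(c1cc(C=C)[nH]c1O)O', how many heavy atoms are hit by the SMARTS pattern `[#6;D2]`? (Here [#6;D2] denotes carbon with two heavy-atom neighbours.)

The query [#6;D2] means: any carbon bonded to exactly two heavy atoms.
Check the 11 heavy atoms by environment: 1× n (aromatic, D2) → no; 3× c (aromatic, D3) → no; 1× c (aromatic, D2) → match; 3× O (D1) → no; 1× C (D3) → no; 1× C (D2) → match; 1× C (D1) → no.
Summing the matching environments: 1 + 1 = 2 matching atoms.

2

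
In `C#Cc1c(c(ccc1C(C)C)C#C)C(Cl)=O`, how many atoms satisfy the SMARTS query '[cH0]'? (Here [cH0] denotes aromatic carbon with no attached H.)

4

The query [cH0] means: aromatic carbon with no attached hydrogen (substituted or ring-fusion).
Check the 16 heavy atoms by environment: 2× c (aromatic, H1) → no; 4× c (aromatic, H0) → match; 3× C (H0) → no; 1× O (H0) → no; 1× Cl (H0) → no; 3× C (H1) → no; 2× C (H3) → no.
That gives 4 matching atoms.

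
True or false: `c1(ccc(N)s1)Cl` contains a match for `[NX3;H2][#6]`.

True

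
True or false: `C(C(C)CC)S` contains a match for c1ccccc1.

False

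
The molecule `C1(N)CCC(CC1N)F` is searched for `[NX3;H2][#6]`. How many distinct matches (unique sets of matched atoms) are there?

2

[NX3;H2][#6] is the SMARTS for a primary amine: a trivalent nitrogen with two H attached to carbon.
The molecule carries 2 separate instances of a primary amino group (-NH2) meeting every constraint; each maps to a distinct set of atoms, giving 2 matches.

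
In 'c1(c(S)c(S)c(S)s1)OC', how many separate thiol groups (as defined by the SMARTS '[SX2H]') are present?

3

[SX2H] is the SMARTS for a thiol: an aliphatic sulfur with two connections, one being H.
The molecule carries 3 separate instances of a thiol (-SH) meeting every constraint; each maps to a distinct set of atoms, giving 3 matches.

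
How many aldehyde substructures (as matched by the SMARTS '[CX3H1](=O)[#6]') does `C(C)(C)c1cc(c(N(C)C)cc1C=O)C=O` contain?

2

[CX3H1](=O)[#6] is the SMARTS for an aldehyde: an sp2 carbon with one H, double-bonded to O and single-bonded to carbon.
The molecule carries 2 separate instances of an aldehyde (-CHO) meeting every constraint; each maps to a distinct set of atoms, giving 2 matches.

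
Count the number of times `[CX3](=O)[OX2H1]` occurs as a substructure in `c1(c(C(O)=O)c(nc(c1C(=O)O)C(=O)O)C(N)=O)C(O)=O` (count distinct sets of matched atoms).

4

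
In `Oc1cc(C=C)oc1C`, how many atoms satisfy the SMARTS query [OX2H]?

1

The query [OX2H] means: aliphatic oxygen with two connections, one of which is H — an -OH oxygen.
Check the 9 heavy atoms by environment: 1× o (aromatic, H0, X2) → no; 3× c (aromatic, H0, X3) → no; 1× c (aromatic, H1, X3) → no; 1× C (H3, X4) → no; 1× C (H1, X3) → no; 1× C (H2, X3) → no; 1× O (H1, X2) → match.
That gives 1 matching atom.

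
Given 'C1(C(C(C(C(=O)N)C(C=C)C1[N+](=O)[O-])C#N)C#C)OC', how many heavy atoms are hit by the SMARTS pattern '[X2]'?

4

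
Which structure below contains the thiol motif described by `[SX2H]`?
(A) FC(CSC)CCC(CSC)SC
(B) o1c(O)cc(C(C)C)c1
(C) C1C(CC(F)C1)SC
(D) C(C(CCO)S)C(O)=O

D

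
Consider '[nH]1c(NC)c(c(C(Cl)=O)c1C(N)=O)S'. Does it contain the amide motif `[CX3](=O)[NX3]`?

Yes

The pattern [CX3](=O)[NX3] describes a carbonyl carbon bonded to a trivalent nitrogen — an amide.
The molecule carries a primary amide (-C(=O)NH2), whose atoms satisfy every constraint of the query, so the pattern matches.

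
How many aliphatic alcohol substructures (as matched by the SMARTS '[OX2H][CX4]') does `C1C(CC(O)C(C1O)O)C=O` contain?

[OX2H][CX4] is the SMARTS for an aliphatic alcohol: a hydroxyl oxygen bound to an sp3 (X4) carbon.
The molecule carries 3 separate instances of a hydroxyl group (-OH) meeting every constraint; each maps to a distinct set of atoms, giving 3 matches.

3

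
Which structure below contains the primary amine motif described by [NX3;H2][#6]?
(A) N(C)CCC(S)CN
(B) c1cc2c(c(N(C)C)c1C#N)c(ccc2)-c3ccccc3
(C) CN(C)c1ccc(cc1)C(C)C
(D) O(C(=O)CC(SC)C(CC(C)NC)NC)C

A

[NX3;H2][#6] describes a trivalent nitrogen with two H attached to carbon (a primary amine).
(A) contains a primary amino group (-NH2), which satisfies every atom and bond constraint.
(B) has a dimethylamino group (-N(CH3)2) but the nitrogen has H0, not H2.
(C) has a dimethylamino group (-N(CH3)2) but the nitrogen has H0, not H2.
(D) has an N-methylamino group (-NHCH3) but the nitrogen bears two carbons and only one H (H1), not H2.
So the answer is (A).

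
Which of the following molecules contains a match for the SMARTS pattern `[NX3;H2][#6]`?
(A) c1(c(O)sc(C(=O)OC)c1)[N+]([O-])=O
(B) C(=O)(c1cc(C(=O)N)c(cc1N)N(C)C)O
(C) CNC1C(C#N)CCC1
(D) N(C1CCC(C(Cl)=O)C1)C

[NX3;H2][#6] describes a trivalent nitrogen with two H attached to carbon (a primary amine).
(A) has a nitro group (-[N+](=O)[O-]) but the nitrogen is [N+] with no H, not NX3H2.
(B) contains a primary amino group (-NH2), which satisfies every atom and bond constraint.
(C) has a nitrile (-C#N) but the nitrogen is NX1 (triple-bonded), not NX3 with two H.
(D) has an N-methylamino group (-NHCH3) but the nitrogen bears two carbons and only one H (H1), not H2.
So the answer is (B).

B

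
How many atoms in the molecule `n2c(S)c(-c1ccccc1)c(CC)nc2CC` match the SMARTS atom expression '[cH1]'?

Check the 17 heavy atoms by environment: 2× n (aromatic, H0) → no; 5× c (aromatic, H0) → no; 2× C (H2) → no; 2× C (H3) → no; 5× c (aromatic, H1) → match; 1× S (H1) → no.
That gives 5 matching atoms.

5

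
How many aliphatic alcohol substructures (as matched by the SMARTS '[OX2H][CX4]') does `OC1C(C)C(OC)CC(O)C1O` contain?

3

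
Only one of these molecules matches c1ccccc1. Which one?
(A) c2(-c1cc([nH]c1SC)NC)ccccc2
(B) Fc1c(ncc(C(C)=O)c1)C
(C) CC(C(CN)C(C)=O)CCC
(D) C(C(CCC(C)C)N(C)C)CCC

c1ccccc1 describes six aromatic carbons in a ring (a benzene ring).
(A) contains a phenyl ring, which satisfies every atom and bond constraint.
(B) has a methyl group (-CH3) but no six-membered all-carbon aromatic ring is present.
(C) has a methyl group (-CH3) but no six-membered all-carbon aromatic ring is present.
(D) has a methyl group (-CH3) but no six-membered all-carbon aromatic ring is present.
So the answer is (A).

A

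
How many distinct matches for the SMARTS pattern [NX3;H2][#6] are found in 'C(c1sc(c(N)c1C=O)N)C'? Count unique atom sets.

[NX3;H2][#6] is the SMARTS for a primary amine: a trivalent nitrogen with two H attached to carbon.
The molecule carries 2 separate instances of a primary amino group (-NH2) meeting every constraint; each maps to a distinct set of atoms, giving 2 matches.

2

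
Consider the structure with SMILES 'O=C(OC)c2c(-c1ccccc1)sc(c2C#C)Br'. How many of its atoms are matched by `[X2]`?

4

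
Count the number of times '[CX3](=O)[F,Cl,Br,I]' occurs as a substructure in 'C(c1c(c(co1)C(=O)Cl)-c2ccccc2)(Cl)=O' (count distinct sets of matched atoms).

2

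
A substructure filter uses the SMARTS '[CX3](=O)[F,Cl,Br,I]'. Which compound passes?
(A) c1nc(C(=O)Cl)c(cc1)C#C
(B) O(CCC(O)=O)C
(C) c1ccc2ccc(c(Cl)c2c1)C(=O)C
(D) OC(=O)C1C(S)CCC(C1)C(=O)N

A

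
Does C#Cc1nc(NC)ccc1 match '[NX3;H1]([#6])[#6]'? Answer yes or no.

Yes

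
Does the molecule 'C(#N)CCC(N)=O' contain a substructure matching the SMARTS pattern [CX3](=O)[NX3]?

Yes

The pattern [CX3](=O)[NX3] describes a carbonyl carbon bonded to a trivalent nitrogen — an amide.
The molecule carries a primary amide (-C(=O)NH2), whose atoms satisfy every constraint of the query, so the pattern matches.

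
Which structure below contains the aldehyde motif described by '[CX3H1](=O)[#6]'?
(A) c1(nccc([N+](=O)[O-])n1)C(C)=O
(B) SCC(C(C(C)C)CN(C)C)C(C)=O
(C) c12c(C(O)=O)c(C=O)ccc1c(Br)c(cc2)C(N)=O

[CX3H1](=O)[#6] describes an sp2 carbon with one H, double-bonded to O and single-bonded to carbon (an aldehyde).
(A) has an acetyl/ketone group (-C(=O)CH3) but the carbonyl carbon has H0 (two carbon neighbours), not H1.
(B) has an acetyl/ketone group (-C(=O)CH3) but the carbonyl carbon has H0 (two carbon neighbours), not H1.
(C) contains an aldehyde (-CHO), which satisfies every atom and bond constraint.
So the answer is (C).

C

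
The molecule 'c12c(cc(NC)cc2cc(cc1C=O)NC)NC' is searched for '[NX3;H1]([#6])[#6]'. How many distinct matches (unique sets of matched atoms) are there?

3

[NX3;H1]([#6])[#6] is the SMARTS for a secondary amine: a trivalent nitrogen with one H, bonded to two carbons.
The molecule carries 3 separate instances of an N-methylamino group (-NHCH3) meeting every constraint; each maps to a distinct set of atoms, giving 3 matches.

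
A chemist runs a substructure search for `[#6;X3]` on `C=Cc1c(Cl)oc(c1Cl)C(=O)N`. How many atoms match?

7

The query [#6;X3] means: any carbon (aromatic or not) with three total connections.
Check the 12 heavy atoms by environment: 1× o (aromatic, X2) → no; 4× c (aromatic, X3) → match; 3× C (X3) → match; 2× Cl (X1) → no; 1× O (X1) → no; 1× N (X3) → no.
Summing the matching environments: 4 + 3 = 7 matching atoms.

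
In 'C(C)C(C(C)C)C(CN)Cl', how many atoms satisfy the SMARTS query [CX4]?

The query [CX4] means: C with X4: aliphatic carbon with exactly 4 total connections (bonds + H).
Check the 10 heavy atoms by environment: 8× C (X4) → match; 1× Cl (X1) → no; 1× N (X3) → no.
That gives 8 matching atoms.

8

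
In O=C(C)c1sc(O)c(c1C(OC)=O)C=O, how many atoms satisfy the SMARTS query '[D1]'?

Check the 15 heavy atoms by environment: 1× s (aromatic, D2) → no; 4× c (aromatic, D3) → no; 1× C (D2) → no; 4× O (D1) → match; 2× C (D3) → no; 1× O (D2) → no; 2× C (D1) → match.
Summing the matching environments: 4 + 2 = 6 matching atoms.

6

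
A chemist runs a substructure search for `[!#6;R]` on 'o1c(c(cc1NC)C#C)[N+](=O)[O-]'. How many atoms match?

1

The query [!#6;R] means: non-carbon atom that is part of a ring.
Check the 12 heavy atoms by environment: 1× o (aromatic, in 5-ring) → match; 4× c (aromatic, in 5-ring) → no; 3× C (acyclic) → no; 1× N (charge +1, acyclic) → no; 1× O (charge -1, acyclic) → no; 1× O (acyclic) → no; 1× N (acyclic) → no.
That gives 1 matching atom.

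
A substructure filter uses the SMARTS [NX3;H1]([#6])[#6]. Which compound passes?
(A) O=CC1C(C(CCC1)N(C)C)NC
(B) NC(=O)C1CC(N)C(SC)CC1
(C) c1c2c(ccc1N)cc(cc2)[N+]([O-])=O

[NX3;H1]([#6])[#6] describes a trivalent nitrogen with one H, bonded to two carbons (a secondary amine).
(A) contains an N-methylamino group (-NHCH3), which satisfies every atom and bond constraint.
(B) has a primary amide (-C(=O)NH2) but the -C(=O)NH2 nitrogen has H2, not H1.
(C) has a primary amino group (-NH2) but the nitrogen has H2 and only one carbon neighbour.
So the answer is (A).

A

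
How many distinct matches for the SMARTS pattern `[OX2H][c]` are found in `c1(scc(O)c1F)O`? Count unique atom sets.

[OX2H][c] is the SMARTS for a phenol: a hydroxyl oxygen attached to an aromatic carbon.
The molecule carries 2 separate instances of a hydroxyl group (-OH) meeting every constraint; each maps to a distinct set of atoms, giving 2 matches.

2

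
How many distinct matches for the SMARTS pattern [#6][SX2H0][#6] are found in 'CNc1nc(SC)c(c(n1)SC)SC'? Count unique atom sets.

3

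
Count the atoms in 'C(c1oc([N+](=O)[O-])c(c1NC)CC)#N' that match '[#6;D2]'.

2

The query [#6;D2] means: any carbon bonded to exactly two heavy atoms.
Check the 14 heavy atoms by environment: 1× o (aromatic, D2) → no; 4× c (aromatic, D3) → no; 2× C (D2) → match; 1× N (D1) → no; 1× N (D2) → no; 2× C (D1) → no; 1× N (charge +1, D3) → no; 1× O (charge -1, D1) → no; 1× O (D1) → no.
That gives 2 matching atoms.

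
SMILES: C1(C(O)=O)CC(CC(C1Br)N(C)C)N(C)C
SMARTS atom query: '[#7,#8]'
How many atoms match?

4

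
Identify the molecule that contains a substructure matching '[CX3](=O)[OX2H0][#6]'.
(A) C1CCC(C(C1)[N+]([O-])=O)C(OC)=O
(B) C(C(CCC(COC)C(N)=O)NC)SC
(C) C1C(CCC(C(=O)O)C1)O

A

[CX3](=O)[OX2H0][#6] describes a carbonyl carbon bonded to an oxygen that is itself bonded to carbon (no H on that O) (an ester).
(A) contains a methyl-ester group (-C(=O)OCH3), which satisfies every atom and bond constraint.
(B) has a methoxy ether (-OCH3) but the ether oxygen is not adjacent to a C=O carbon.
(C) has a carboxylic acid group (-C(=O)OH) but the singly-bonded O carries H (OX2H1, not H0).
So the answer is (A).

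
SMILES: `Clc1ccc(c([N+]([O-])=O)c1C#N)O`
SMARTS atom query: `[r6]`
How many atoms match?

6

Check the 13 heavy atoms by environment: 6× c (aromatic, in 6-ring) → match; 1× C (acyclic) → no; 1× N (acyclic) → no; 2× O (acyclic) → no; 1× Cl (acyclic) → no; 1× N (charge +1, acyclic) → no; 1× O (charge -1, acyclic) → no.
That gives 6 matching atoms.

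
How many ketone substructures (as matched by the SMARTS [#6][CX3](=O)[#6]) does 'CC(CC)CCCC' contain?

0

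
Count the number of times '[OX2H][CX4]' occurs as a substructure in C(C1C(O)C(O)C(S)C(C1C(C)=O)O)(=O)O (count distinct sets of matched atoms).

3

[OX2H][CX4] is the SMARTS for an aliphatic alcohol: a hydroxyl oxygen bound to an sp3 (X4) carbon.
The molecule carries 3 separate instances of a hydroxyl group (-OH) meeting every constraint; each maps to a distinct set of atoms, giving 3 matches.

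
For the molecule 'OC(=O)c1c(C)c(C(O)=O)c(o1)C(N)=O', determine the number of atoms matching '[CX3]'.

3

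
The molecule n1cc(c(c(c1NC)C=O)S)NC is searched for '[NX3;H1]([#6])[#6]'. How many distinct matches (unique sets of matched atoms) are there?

[NX3;H1]([#6])[#6] is the SMARTS for a secondary amine: a trivalent nitrogen with one H, bonded to two carbons.
The molecule carries 2 separate instances of an N-methylamino group (-NHCH3) meeting every constraint; each maps to a distinct set of atoms, giving 2 matches.

2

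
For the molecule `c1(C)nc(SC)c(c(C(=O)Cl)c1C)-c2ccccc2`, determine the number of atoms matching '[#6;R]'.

Check the 19 heavy atoms by environment: 1× n (aromatic, in 6-ring) → no; 11× c (aromatic, in 6-ring) → match; 1× S (acyclic) → no; 4× C (acyclic) → no; 1× O (acyclic) → no; 1× Cl (acyclic) → no.
That gives 11 matching atoms.

11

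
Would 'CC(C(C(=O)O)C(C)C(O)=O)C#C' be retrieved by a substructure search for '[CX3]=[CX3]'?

No

The pattern [CX3]=[CX3] describes a non-aromatic C=C double bond between two sp2 carbons — an alkene.
The closest candidate here is an ethynyl group (-C#CH), but the C-C bond is a triple bond, not a double bond. No other fragment satisfies the full query, so there is no match.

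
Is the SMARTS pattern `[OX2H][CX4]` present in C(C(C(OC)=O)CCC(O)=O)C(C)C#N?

The pattern [OX2H][CX4] describes a hydroxyl oxygen bound to an sp3 (X4) carbon — an aliphatic alcohol.
The closest candidate here is a carboxylic acid group (-C(=O)OH), but the -OH is on a CX3 carbonyl carbon, not a CX4 carbon. No other fragment satisfies the full query, so there is no match.

No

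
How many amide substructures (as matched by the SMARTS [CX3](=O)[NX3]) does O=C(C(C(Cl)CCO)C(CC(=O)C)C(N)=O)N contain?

[CX3](=O)[NX3] is the SMARTS for an amide: a carbonyl carbon bonded to a trivalent nitrogen.
The molecule carries 2 separate instances of a primary amide (-C(=O)NH2) meeting every constraint; each maps to a distinct set of atoms, giving 2 matches.

2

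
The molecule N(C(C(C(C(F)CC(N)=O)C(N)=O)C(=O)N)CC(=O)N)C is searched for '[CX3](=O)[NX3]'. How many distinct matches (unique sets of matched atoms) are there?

4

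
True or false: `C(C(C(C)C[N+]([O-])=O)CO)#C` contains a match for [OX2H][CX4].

True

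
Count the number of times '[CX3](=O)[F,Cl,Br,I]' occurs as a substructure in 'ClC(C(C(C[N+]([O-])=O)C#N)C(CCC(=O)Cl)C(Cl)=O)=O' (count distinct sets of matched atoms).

3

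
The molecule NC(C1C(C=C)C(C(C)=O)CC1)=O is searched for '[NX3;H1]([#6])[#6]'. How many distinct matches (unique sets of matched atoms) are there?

0

[NX3;H1]([#6])[#6] is the SMARTS for a secondary amine: a trivalent nitrogen with one H, bonded to two carbons.
The molecule has a primary amide (-C(=O)NH2), but the -C(=O)NH2 nitrogen has H2, not H1; nothing else fits, so there are 0 matches.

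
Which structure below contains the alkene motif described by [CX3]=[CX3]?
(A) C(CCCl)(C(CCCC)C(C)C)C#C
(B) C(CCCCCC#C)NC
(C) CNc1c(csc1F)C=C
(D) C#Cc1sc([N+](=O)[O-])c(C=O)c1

[CX3]=[CX3] describes a non-aromatic C=C double bond between two sp2 carbons (an alkene).
(A) has an ethyl group (-CH2CH3) but its C-C bond is a single bond between CX4 carbons, not CX3=CX3.
(B) has an ethynyl group (-C#CH) but the C-C bond is a triple bond, not a double bond.
(C) contains a vinyl group (-CH=CH2), which satisfies every atom and bond constraint.
(D) has an ethynyl group (-C#CH) but the C-C bond is a triple bond, not a double bond.
So the answer is (C).

C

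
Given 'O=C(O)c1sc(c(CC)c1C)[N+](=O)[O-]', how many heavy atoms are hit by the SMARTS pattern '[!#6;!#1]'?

6

The query [!#6;!#1] means: not carbon and not hydrogen — any heteroatom.
Check the 14 heavy atoms by environment: 1× s (aromatic) → match; 4× c (aromatic) → no; 4× C → no; 3× O → match; 1× N (charge +1) → match; 1× O (charge -1) → match.
Summing the matching environments: 1 + 3 + 1 + 1 = 6 matching atoms.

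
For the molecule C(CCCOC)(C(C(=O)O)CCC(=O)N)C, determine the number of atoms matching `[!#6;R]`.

0

The query [!#6;R] means: non-carbon atom that is part of a ring.
Check the 16 heavy atoms by environment: 11× C (acyclic) → no; 4× O (acyclic) → no; 1× N (acyclic) → no.
No environment satisfies the query, so 0 matching atoms.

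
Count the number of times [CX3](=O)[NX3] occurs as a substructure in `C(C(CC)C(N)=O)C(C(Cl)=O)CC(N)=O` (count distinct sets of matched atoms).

2

[CX3](=O)[NX3] is the SMARTS for an amide: a carbonyl carbon bonded to a trivalent nitrogen.
The molecule carries 2 separate instances of a primary amide (-C(=O)NH2) meeting every constraint; each maps to a distinct set of atoms, giving 2 matches.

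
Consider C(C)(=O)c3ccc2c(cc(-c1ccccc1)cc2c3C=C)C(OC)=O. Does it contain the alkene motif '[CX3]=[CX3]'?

Yes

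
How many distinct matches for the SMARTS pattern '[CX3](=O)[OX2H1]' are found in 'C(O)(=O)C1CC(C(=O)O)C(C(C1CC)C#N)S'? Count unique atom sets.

[CX3](=O)[OX2H1] is the SMARTS for a carboxylic acid: an sp2 carbon double-bonded to O and single-bonded to an -OH oxygen.
The molecule carries 2 separate instances of a carboxylic acid group (-C(=O)OH) meeting every constraint; each maps to a distinct set of atoms, giving 2 matches.

2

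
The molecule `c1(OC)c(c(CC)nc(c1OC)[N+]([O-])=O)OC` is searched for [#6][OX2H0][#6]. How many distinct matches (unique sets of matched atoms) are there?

3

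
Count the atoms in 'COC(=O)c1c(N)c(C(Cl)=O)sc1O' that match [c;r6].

0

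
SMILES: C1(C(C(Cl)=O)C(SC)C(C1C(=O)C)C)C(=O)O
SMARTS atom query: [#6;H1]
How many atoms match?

5

The query [#6;H1] means: any carbon bearing exactly one hydrogen.
Check the 17 heavy atoms by environment: 5× C (H1) → match; 3× C (H3) → no; 1× S (H0) → no; 3× C (H0) → no; 3× O (H0) → no; 1× Cl (H0) → no; 1× O (H1) → no.
That gives 5 matching atoms.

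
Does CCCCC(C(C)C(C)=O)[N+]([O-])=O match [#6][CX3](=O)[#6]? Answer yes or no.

Yes

The pattern [#6][CX3](=O)[#6] describes a carbonyl carbon (no H) flanked by two carbons — a ketone.
The molecule carries an acetyl/ketone group (-C(=O)CH3), whose atoms satisfy every constraint of the query, so the pattern matches.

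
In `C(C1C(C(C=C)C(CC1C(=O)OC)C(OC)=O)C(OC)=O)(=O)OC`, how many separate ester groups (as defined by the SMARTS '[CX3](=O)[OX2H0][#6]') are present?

4

[CX3](=O)[OX2H0][#6] is the SMARTS for an ester: a carbonyl carbon bonded to an oxygen that is itself bonded to carbon (no H on that O).
The molecule carries 4 separate instances of a methyl-ester group (-C(=O)OCH3) meeting every constraint; each maps to a distinct set of atoms, giving 4 matches.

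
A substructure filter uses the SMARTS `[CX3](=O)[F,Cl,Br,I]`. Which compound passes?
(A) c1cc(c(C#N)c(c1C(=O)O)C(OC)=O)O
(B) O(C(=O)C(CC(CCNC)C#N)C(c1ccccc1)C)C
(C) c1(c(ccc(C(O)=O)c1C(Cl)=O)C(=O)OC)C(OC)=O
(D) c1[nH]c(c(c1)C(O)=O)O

C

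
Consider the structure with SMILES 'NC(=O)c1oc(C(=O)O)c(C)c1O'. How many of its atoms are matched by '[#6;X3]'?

Check the 13 heavy atoms by environment: 1× o (aromatic, X2) → no; 4× c (aromatic, X3) → match; 2× O (X2) → no; 2× C (X3) → match; 2× O (X1) → no; 1× C (X4) → no; 1× N (X3) → no.
Summing the matching environments: 4 + 2 = 6 matching atoms.

6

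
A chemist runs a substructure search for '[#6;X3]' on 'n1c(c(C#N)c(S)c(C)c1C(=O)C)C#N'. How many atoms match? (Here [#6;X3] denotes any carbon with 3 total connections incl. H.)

6

Check the 15 heavy atoms by environment: 1× n (aromatic, X2) → no; 5× c (aromatic, X3) → match; 1× S (X2) → no; 2× C (X2) → no; 2× N (X1) → no; 1× C (X3) → match; 1× O (X1) → no; 2× C (X4) → no.
Summing the matching environments: 5 + 1 = 6 matching atoms.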